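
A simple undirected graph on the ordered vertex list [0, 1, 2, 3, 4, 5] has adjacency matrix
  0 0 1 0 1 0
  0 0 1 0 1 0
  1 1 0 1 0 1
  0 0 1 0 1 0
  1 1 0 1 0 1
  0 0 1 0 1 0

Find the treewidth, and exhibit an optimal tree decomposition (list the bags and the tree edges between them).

Treewidth 2.
One such decomposition:
Bags: B1 = {1, 2, 4}  B2 = {2, 4, 5}  B3 = {0, 2, 4}  B4 = {2, 3, 4}
Tree: B1–B2, B2–B3, B3–B4

Each bag holds 3 vertices, so the decomposition has width 2, which upper-bounds the treewidth. For the lower bound, G contains the cycle 2–1–4–5–2, so G is not a forest; only forests have treewidth ≤ 1, hence tw(G) ≥ 2. Hence tw(G) = 2 exactly.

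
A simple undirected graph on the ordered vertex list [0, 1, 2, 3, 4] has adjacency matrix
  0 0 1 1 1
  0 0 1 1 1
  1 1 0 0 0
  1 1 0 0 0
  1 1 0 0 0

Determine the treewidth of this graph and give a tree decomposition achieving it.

Every bag has size at most 3, so the width is 3 − 1 = 2 and tw(G) ≤ 2. The edges 1–3–0–4–1 form a cycle, so G is not a tree and its treewidth is at least 2. Combining the bounds, tw(G) = 2.

Treewidth 2.
Bags: B1 = {0, 1, 3}  B2 = {0, 1, 4}  B3 = {0, 1, 2}
Tree: B1–B2, B2–B3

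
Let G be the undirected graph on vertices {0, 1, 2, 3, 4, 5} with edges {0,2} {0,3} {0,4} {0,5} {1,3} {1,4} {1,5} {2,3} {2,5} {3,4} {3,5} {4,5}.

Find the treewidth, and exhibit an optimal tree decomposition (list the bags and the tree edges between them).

Treewidth 3.
One optimal decomposition is:
Bags: B1 = {0, 3, 4, 5}  B2 = {0, 2, 3, 5}  B3 = {1, 3, 4, 5}
Tree: B1–B2, B1–B3

Every bag has size at most 4, so the width is 4 − 1 = 3 and tw(G) ≤ 3. Conversely, {0, 2, 3, 5} is a clique of size 4, and the vertices of any clique must share a bag in every tree decomposition; so some bag has ≥ 4 vertices and tw(G) ≥ 3. Combining the bounds, tw(G) = 3.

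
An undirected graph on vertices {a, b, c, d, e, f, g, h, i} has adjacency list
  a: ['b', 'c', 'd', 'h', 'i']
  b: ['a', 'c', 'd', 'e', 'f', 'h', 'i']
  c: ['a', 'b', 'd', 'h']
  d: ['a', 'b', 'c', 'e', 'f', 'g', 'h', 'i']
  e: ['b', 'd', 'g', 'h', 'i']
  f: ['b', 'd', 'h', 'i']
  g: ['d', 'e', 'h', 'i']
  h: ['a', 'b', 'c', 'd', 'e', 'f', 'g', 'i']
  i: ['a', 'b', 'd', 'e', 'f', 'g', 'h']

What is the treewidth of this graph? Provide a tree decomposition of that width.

The largest bag has 5 vertices, giving width 4; this decomposition certifies tw(G) ≤ 4. For the lower bound, the 5 vertices {d, e, g, h, i} are pairwise adjacent, and any tree decomposition puts a clique entirely inside one bag — forcing width ≥ 4. Therefore the treewidth is 4.

Treewidth 4.
Bags: B1 = {d, e, g, h, i}  B2 = {b, d, e, h, i}  B3 = {a, b, d, h, i}  B4 = {b, d, f, h, i}  B5 = {a, b, c, d, h}
Tree: B1–B2, B2–B3, B3–B4, B3–B5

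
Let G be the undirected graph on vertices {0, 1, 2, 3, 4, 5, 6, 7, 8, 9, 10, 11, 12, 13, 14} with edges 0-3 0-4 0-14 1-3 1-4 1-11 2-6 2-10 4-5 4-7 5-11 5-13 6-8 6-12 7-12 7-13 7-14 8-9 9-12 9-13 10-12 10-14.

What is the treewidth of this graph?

3

A width-3 tree decomposition is:
Bags: B1 = {1, 3, 5, 11}  B2 = {1, 3, 4, 5}  B3 = {0, 3, 4, 5}  B4 = {0, 4, 5, 13}  B5 = {0, 4, 7, 13}  B6 = {0, 7, 13, 14}  B7 = {7, 9, 13, 14}  B8 = {7, 9, 12, 14}  B9 = {9, 10, 12, 14}  B10 = {8, 9, 10, 12}  B11 = {6, 8, 10, 12}  B12 = {2, 6, 8, 10}
Tree: B1–B2, B2–B3, B3–B4, B4–B5, B5–B6, B6–B7, B7–B8, B8–B9, B9–B10, B10–B11, B11–B12
The largest bag has 4 vertices, giving width 3; this decomposition certifies tw(G) ≤ 3. For the lower bound: the 4 vertex sets {1,3,11}, {5}, {4}, {0,7,13,14} are disjoint, each induces a connected subgraph, and every pair is joined by at least one edge of G. Contracting each set to a single vertex therefore yields K_{4} as a minor, and since treewidth is minor-monotone, tw(G) ≥ tw(K_{4}) = 3. Combining the bounds, tw(G) = 3.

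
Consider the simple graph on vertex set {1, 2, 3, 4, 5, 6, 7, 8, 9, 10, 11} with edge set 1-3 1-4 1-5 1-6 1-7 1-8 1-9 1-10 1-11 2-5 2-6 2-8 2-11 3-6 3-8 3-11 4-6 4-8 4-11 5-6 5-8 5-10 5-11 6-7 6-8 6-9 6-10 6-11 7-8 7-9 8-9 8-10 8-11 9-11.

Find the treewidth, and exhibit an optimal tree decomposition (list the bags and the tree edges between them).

Treewidth 4.
Bags: B1 = {1, 3, 6, 8, 11}  B2 = {1, 4, 6, 8, 11}  B3 = {1, 5, 6, 8, 11}  B4 = {2, 5, 6, 8, 11}  B5 = {1, 5, 6, 8, 10}  B6 = {1, 6, 8, 9, 11}  B7 = {1, 6, 7, 8, 9}
Tree: B1–B2, B2–B3, B3–B4, B3–B5, B1–B6, B6–B7

The largest bag has 5 vertices, giving width 4; this decomposition certifies tw(G) ≤ 4. On the other hand G contains the 5-clique {1, 5, 6, 8, 10}. A clique must lie in a single bag of any decomposition, so no decomposition can have width below 4. Combining the bounds, tw(G) = 4.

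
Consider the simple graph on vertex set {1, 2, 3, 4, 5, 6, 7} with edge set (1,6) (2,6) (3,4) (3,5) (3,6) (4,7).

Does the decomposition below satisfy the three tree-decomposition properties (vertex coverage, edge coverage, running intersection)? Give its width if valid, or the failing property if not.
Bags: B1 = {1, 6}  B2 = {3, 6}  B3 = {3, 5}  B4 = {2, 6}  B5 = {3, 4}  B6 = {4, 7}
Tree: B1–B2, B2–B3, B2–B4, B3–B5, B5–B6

Yes; width 1.

Every vertex of G appears in some bag (union = {1, 2, 3, 4, 5, 6, 7}); every edge is covered by a bag; and for each vertex v the set of bags containing v is connected in the bag tree. The decomposition is therefore valid. The largest bag has 2 vertices, so the width is 1.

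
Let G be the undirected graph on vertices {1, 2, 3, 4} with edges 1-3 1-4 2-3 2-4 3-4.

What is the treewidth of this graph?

A width-2 tree decomposition is:
Bags: B1 = {1, 3, 4}  B2 = {2, 3, 4}
Tree: B1–B2
Every bag has size at most 3, so the width is 3 − 1 = 2 and tw(G) ≤ 2. On the other hand G contains the 3-clique {1, 3, 4}. A clique must lie in a single bag of any decomposition, so no decomposition can have width below 2. Hence tw(G) = 2 exactly.

2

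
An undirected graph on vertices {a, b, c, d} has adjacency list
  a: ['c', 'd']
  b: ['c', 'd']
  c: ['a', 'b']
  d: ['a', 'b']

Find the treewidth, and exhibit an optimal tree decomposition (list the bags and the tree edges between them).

The largest bag has 3 vertices, giving width 2; this decomposition certifies tw(G) ≤ 2. The edges c–a–d–b–c form a cycle, so G is not a tree and its treewidth is at least 2. Combining the bounds, tw(G) = 2.

Treewidth 2.
Bags: B1 = {a, c, d}  B2 = {b, c, d}
Tree: B1–B2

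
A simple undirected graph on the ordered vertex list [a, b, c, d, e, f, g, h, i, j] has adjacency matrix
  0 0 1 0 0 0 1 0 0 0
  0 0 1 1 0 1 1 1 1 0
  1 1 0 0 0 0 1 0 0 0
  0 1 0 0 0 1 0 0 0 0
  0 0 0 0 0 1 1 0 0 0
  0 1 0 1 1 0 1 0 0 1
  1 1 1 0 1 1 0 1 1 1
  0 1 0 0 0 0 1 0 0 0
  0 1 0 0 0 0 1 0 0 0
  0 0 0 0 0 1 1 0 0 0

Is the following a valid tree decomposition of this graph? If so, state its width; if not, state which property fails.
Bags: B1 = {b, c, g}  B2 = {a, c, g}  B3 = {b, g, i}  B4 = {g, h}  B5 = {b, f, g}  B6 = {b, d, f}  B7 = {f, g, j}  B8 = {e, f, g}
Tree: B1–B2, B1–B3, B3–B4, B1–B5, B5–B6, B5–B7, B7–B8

A tree decomposition must satisfy three properties: every vertex lies in some bag; for every edge, both endpoints lie together in some bag; and for every vertex, the bags containing it form a connected subtree. Here edge (b,h) lies in no bag, so the decomposition is invalid.

No — edge (b,h) lies in no bag.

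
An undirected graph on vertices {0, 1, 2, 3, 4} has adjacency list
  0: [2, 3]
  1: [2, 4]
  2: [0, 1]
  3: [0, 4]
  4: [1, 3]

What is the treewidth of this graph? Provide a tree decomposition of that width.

Every bag has size at most 3, so the width is 3 − 1 = 2 and tw(G) ≤ 2. Since 2–1–4–3–0–2 is a cycle in G, G is not acyclic. Forests are exactly the graphs of treewidth ≤ 1, so tw(G) ≥ 2. The upper and lower bounds meet at 2, so that is the treewidth.

Treewidth 2.
One optimal decomposition is:
Bags: B1 = {1, 2, 4}  B2 = {2, 3, 4}  B3 = {0, 2, 3}
Tree: B1–B2, B2–B3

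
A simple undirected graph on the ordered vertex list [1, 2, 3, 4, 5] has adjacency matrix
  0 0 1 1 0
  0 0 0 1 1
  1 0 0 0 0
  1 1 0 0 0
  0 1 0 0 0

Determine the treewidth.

A width-1 tree decomposition is:
Bags: B1 = {1, 3}  B2 = {1, 4}  B3 = {2, 4}  B4 = {2, 5}
Tree: B1–B2, B2–B3, B3–B4
Each bag holds 2 vertices, so the decomposition has width 1, which upper-bounds the treewidth. Since G has at least one edge (e.g. 3–1), it is not an edgeless graph, so tw(G) ≥ 1. The upper and lower bounds meet at 1, so that is the treewidth.

1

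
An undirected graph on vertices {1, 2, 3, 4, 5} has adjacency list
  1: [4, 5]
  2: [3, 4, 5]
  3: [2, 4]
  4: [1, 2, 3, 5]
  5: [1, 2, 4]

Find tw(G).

2

A width-2 tree decomposition is:
Bags: B1 = {1, 4, 5}  B2 = {2, 4, 5}  B3 = {2, 3, 4}
Tree: B1–B2, B2–B3
Every bag has size at most 3, so the width is 3 − 1 = 2 and tw(G) ≤ 2. On the other hand G contains the 3-clique {1, 4, 5}. A clique must lie in a single bag of any decomposition, so no decomposition can have width below 2. Therefore the treewidth is 2.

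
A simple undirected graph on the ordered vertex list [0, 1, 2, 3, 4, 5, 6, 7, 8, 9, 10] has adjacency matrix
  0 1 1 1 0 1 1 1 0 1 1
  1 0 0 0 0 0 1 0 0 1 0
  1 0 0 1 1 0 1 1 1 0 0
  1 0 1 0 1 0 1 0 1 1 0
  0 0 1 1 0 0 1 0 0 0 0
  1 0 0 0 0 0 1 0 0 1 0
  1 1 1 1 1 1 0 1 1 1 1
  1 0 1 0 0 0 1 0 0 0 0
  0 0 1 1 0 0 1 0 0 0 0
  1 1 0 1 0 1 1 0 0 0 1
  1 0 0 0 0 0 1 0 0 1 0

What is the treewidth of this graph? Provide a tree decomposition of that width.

Every bag has size at most 4, so the width is 4 − 1 = 3 and tw(G) ≤ 3. For the lower bound, the 4 vertices {0, 1, 6, 9} are pairwise adjacent, and any tree decomposition puts a clique entirely inside one bag — forcing width ≥ 3. Therefore the treewidth is 3.

Treewidth 3.
One such decomposition:
Bags: B1 = {0, 2, 3, 6}  B2 = {2, 3, 4, 6}  B3 = {0, 2, 6, 7}  B4 = {0, 3, 6, 9}  B5 = {0, 1, 6, 9}  B6 = {2, 3, 6, 8}  B7 = {0, 6, 9, 10}  B8 = {0, 5, 6, 9}
Tree: B1–B2, B1–B3, B1–B4, B4–B5, B2–B6, B5–B7, B7–B8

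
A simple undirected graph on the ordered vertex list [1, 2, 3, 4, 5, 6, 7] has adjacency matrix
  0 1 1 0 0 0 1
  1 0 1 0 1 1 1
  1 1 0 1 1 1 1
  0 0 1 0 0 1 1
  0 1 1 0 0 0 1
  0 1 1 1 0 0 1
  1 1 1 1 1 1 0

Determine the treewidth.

A width-3 tree decomposition is:
Bags: B1 = {3, 4, 6, 7}  B2 = {2, 3, 6, 7}  B3 = {1, 2, 3, 7}  B4 = {2, 3, 5, 7}
Tree: B1–B2, B2–B3, B2–B4
Every bag has size at most 4, so the width is 4 − 1 = 3 and tw(G) ≤ 3. For the lower bound, the 4 vertices {1, 2, 3, 7} are pairwise adjacent, and any tree decomposition puts a clique entirely inside one bag — forcing width ≥ 3. Therefore the treewidth is 3.

3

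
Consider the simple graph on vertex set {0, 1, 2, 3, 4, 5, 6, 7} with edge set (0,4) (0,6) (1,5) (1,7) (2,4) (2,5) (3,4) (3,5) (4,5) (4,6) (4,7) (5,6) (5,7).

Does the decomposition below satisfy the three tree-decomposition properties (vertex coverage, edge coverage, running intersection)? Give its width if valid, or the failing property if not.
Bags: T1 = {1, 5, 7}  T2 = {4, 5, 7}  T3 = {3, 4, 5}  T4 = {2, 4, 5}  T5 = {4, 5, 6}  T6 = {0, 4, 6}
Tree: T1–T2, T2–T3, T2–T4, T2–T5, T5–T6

Vertex coverage: the bags together contain {0, 1, 2, 3, 4, 5, 6, 7}, the full vertex set. Edge coverage: each edge of G has both endpoints in at least one bag. Running intersection: for every vertex, the bags containing it form a connected subtree. All three properties hold, so this is a valid tree decomposition of width max|bag| − 1 = 2, and hence tw(G) ≤ 2.

Yes; width 2.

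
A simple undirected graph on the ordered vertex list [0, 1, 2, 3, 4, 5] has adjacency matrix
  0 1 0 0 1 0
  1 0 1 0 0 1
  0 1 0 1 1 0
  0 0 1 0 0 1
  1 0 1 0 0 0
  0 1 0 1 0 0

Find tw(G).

2

A width-2 tree decomposition is:
Bags: B1 = {0, 1, 4}  B2 = {1, 2, 4}  B3 = {1, 2, 5}  B4 = {2, 3, 5}
Tree: B1–B2, B2–B3, B3–B4
Every bag has size at most 3, so the width is 3 − 1 = 2 and tw(G) ≤ 2. The edges 0–4–2–1–0 form a cycle, so G is not a tree and its treewidth is at least 2. Therefore the treewidth is 2.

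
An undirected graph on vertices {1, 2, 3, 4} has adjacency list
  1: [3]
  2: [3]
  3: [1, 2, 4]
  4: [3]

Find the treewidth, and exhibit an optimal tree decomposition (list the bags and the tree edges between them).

Each bag holds 2 vertices, so the decomposition has width 1, which upper-bounds the treewidth. Any graph with an edge has treewidth ≥ 1, and G has the edge 2–3. Hence tw(G) = 1 exactly.

Treewidth 1.
Bags: B1 = {2, 3}  B2 = {1, 3}  B3 = {3, 4}
Tree: B1–B2, B1–B3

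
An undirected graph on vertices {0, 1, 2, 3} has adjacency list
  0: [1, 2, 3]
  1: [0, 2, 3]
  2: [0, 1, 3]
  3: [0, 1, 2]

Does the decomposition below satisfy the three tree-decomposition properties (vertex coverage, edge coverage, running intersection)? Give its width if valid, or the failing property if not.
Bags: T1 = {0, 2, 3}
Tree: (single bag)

No — vertex 1 appears in no bag.

A tree decomposition must satisfy three properties: every vertex lies in some bag; for every edge, both endpoints lie together in some bag; and for every vertex, the bags containing it form a connected subtree. Here vertex 1 appears in no bag, so the decomposition is invalid.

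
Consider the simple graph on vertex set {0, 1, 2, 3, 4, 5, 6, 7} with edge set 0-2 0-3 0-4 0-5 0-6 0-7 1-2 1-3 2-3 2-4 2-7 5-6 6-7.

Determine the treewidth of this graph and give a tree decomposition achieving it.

The largest bag has 3 vertices, giving width 2; this decomposition certifies tw(G) ≤ 2. On the other hand G contains the 3-clique {0, 2, 3}. A clique must lie in a single bag of any decomposition, so no decomposition can have width below 2. Combining the bounds, tw(G) = 2.

Treewidth 2.
One such decomposition:
Bags: B1 = {0, 2, 3}  B2 = {0, 2, 7}  B3 = {0, 2, 4}  B4 = {0, 6, 7}  B5 = {1, 2, 3}  B6 = {0, 5, 6}
Tree: B1–B2, B1–B3, B2–B4, B1–B5, B4–B6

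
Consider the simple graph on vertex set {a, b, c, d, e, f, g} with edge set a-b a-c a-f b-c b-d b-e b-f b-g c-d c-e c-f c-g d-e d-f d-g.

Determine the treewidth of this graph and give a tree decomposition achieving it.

Treewidth 3.
One optimal decomposition is:
Bags: B1 = {a, b, c, f}  B2 = {b, c, d, f}  B3 = {b, c, d, e}  B4 = {b, c, d, g}
Tree: B1–B2, B2–B3, B2–B4

The largest bag has 4 vertices, giving width 3; this decomposition certifies tw(G) ≤ 3. For the lower bound, the 4 vertices {b, c, d, g} are pairwise adjacent, and any tree decomposition puts a clique entirely inside one bag — forcing width ≥ 3. Hence tw(G) = 3 exactly.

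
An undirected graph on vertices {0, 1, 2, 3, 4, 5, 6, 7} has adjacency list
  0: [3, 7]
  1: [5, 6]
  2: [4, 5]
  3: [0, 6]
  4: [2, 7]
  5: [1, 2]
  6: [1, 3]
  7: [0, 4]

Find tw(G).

A width-2 tree decomposition is:
Bags: B1 = {1, 5, 6}  B2 = {2, 5, 6}  B3 = {2, 4, 6}  B4 = {4, 6, 7}  B5 = {0, 6, 7}  B6 = {0, 3, 6}
Tree: B1–B2, B2–B3, B3–B4, B4–B5, B5–B6
Each bag holds 3 vertices, so the decomposition has width 2, which upper-bounds the treewidth. Since 6–1–5–2–4–7–0–3–6 is a cycle in G, G is not acyclic. Forests are exactly the graphs of treewidth ≤ 1, so tw(G) ≥ 2. Therefore the treewidth is 2.

2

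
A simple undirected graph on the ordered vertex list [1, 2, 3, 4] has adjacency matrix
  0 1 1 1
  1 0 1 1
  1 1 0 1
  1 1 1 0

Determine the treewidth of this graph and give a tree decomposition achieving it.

With just one bag of size 4, the width is 4 − 1 = 3, so tw(G) ≤ 3. For the lower bound, the 4 vertices {1, 2, 3, 4} are pairwise adjacent, and any tree decomposition puts a clique entirely inside one bag — forcing width ≥ 3. The upper and lower bounds meet at 3, so that is the treewidth.

Treewidth 3.
Bags: B1 = {1, 2, 3, 4}
Tree: (single bag)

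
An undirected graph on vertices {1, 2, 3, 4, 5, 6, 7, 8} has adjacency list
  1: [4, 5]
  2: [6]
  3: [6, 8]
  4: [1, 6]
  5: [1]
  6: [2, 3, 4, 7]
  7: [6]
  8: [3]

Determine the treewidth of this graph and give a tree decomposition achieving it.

Every bag has size at most 2, so the width is 2 − 1 = 1 and tw(G) ≤ 1. Any graph with an edge has treewidth ≥ 1, and G has the edge 7–6. Combining the bounds, tw(G) = 1.

Treewidth 1.
Bags: B1 = {6, 7}  B2 = {2, 6}  B3 = {4, 6}  B4 = {3, 6}  B5 = {1, 4}  B6 = {1, 5}  B7 = {3, 8}
Tree: B1–B2, B1–B3, B1–B4, B3–B5, B5–B6, B4–B7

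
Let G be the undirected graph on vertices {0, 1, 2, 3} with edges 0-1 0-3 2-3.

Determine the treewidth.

A width-1 tree decomposition is:
Bags: B1 = {0, 3}  B2 = {0, 1}  B3 = {2, 3}
Tree: B1–B2, B1–B3
Each bag holds 2 vertices, so the decomposition has width 1, which upper-bounds the treewidth. Since G has at least one edge (e.g. 0–3), it is not an edgeless graph, so tw(G) ≥ 1. Combining the bounds, tw(G) = 1.

1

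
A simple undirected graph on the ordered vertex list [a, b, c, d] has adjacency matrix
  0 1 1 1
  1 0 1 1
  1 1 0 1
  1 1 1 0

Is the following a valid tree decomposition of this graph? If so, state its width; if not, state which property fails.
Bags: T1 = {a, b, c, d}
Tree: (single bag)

Every vertex of G appears in some bag (union = {a, b, c, d}); every edge is covered by a bag; and for each vertex v the set of bags containing v is connected in the bag tree. The decomposition is therefore valid. The largest bag has 4 vertices, so the width is 3.

Yes; width 3.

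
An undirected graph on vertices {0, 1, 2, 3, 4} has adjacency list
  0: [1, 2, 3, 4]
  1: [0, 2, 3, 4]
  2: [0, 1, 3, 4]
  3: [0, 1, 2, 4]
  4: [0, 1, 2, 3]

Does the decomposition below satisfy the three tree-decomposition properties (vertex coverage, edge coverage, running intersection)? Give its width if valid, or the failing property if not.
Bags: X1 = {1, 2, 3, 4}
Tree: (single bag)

No — vertex 0 appears in no bag.

A tree decomposition must satisfy three properties: every vertex lies in some bag; for every edge, both endpoints lie together in some bag; and for every vertex, the bags containing it form a connected subtree. Here vertex 0 appears in no bag, so the decomposition is invalid.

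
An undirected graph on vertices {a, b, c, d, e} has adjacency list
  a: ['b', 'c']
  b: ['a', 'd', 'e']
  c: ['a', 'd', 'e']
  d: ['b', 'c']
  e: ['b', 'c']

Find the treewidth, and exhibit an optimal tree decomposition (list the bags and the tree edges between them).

Every bag has size at most 3, so the width is 3 − 1 = 2 and tw(G) ≤ 2. The edges c–e–b–d–c form a cycle, so G is not a tree and its treewidth is at least 2. Therefore the treewidth is 2.

Treewidth 2.
One optimal decomposition is:
Bags: B1 = {b, c, e}  B2 = {b, c, d}  B3 = {a, b, c}
Tree: B1–B2, B2–B3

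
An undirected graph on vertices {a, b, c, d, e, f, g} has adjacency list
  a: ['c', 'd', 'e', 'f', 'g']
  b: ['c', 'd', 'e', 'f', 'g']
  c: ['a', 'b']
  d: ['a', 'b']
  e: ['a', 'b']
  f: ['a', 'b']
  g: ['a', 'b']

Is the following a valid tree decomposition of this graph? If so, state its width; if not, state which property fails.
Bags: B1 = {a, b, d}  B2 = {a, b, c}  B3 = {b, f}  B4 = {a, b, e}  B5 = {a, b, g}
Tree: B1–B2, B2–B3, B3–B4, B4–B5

No — edge (a,f) lies in no bag.

A tree decomposition must satisfy three properties: every vertex lies in some bag; for every edge, both endpoints lie together in some bag; and for every vertex, the bags containing it form a connected subtree. Here edge (a,f) lies in no bag, so the decomposition is invalid.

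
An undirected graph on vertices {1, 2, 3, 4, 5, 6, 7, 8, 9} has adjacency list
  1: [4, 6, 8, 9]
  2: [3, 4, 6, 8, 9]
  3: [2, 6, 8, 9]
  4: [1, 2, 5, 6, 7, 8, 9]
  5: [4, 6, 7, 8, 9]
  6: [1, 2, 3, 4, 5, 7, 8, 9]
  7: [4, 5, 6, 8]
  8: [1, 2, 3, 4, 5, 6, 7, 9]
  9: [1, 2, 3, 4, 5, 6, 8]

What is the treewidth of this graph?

A width-4 tree decomposition is:
Bags: B1 = {2, 4, 6, 8, 9}  B2 = {2, 3, 6, 8, 9}  B3 = {1, 4, 6, 8, 9}  B4 = {4, 5, 6, 8, 9}  B5 = {4, 5, 6, 7, 8}
Tree: B1–B2, B1–B3, B3–B4, B4–B5
The largest bag has 5 vertices, giving width 4; this decomposition certifies tw(G) ≤ 4. Conversely, {2, 3, 6, 8, 9} is a clique of size 5, and the vertices of any clique must share a bag in every tree decomposition; so some bag has ≥ 5 vertices and tw(G) ≥ 4. The upper and lower bounds meet at 4, so that is the treewidth.

4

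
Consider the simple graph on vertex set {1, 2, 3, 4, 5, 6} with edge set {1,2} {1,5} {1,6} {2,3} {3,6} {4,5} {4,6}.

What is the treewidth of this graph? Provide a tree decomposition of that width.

The largest bag has 3 vertices, giving width 2; this decomposition certifies tw(G) ≤ 2. Since 2–3–6–1–2 is a cycle in G, G is not acyclic. Forests are exactly the graphs of treewidth ≤ 1, so tw(G) ≥ 2. Therefore the treewidth is 2.

Treewidth 2.
One such decomposition:
Bags: B1 = {1, 2, 3}  B2 = {1, 3, 6}  B3 = {1, 5, 6}  B4 = {4, 5, 6}
Tree: B1–B2, B2–B3, B3–B4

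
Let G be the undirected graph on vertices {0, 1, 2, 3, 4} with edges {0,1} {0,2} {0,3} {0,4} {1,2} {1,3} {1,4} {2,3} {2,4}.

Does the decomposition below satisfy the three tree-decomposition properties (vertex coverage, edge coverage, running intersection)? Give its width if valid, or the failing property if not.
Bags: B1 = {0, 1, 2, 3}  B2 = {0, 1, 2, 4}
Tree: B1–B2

Checking the three conditions: (i) the bags cover all of {0, 1, 2, 3, 4}; (ii) for each edge, some bag contains both endpoints; (iii) the bags containing any fixed vertex form a subtree. All hold, so the decomposition is valid with width 4 − 1 = 3.

Yes; width 3.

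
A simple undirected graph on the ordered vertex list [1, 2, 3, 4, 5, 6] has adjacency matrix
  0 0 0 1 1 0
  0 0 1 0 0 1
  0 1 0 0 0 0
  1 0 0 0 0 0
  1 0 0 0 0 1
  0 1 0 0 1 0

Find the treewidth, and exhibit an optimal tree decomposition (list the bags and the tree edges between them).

Each bag holds 2 vertices, so the decomposition has width 1, which upper-bounds the treewidth. Any graph with an edge has treewidth ≥ 1, and G has the edge 4–1. Hence tw(G) = 1 exactly.

Treewidth 1.
One such decomposition:
Bags: B1 = {1, 4}  B2 = {1, 5}  B3 = {5, 6}  B4 = {2, 6}  B5 = {2, 3}
Tree: B1–B2, B2–B3, B3–B4, B4–B5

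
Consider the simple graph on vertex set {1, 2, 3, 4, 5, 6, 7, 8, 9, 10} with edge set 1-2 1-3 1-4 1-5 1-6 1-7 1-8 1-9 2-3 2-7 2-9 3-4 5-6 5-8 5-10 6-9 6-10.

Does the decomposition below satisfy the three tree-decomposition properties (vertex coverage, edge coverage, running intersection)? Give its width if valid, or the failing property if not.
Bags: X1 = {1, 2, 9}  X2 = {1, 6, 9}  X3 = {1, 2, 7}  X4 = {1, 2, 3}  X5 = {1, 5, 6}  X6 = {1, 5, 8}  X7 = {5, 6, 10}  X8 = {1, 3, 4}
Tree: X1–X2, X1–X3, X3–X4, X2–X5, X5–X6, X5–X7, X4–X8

Yes; width 2.

Every vertex of G appears in some bag (union = {1, 2, 3, 4, 5, 6, 7, 8, 9, 10}); every edge is covered by a bag; and for each vertex v the set of bags containing v is connected in the bag tree. The decomposition is therefore valid. The largest bag has 3 vertices, so the width is 2.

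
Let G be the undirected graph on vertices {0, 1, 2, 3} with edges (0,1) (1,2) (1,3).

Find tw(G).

A width-1 tree decomposition is:
Bags: B1 = {1, 3}  B2 = {1, 2}  B3 = {0, 1}
Tree: B1–B2, B1–B3
Every bag has size at most 2, so the width is 2 − 1 = 1 and tw(G) ≤ 1. G has an edge, so its treewidth is at least 1. The upper and lower bounds meet at 1, so that is the treewidth.

1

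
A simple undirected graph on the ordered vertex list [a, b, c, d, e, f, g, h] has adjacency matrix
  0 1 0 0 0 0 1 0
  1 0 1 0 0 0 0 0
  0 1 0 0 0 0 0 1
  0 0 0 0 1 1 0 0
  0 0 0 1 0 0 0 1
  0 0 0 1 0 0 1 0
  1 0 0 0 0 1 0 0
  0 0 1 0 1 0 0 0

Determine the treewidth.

2

A width-2 tree decomposition is:
Bags: B1 = {c, e, h}  B2 = {c, d, e}  B3 = {c, d, f}  B4 = {c, f, g}  B5 = {a, c, g}  B6 = {a, b, c}
Tree: B1–B2, B2–B3, B3–B4, B4–B5, B5–B6
Each bag holds 3 vertices, so the decomposition has width 2, which upper-bounds the treewidth. For the lower bound, G contains the cycle c–h–e–d–f–g–a–b–c, so G is not a forest; only forests have treewidth ≤ 1, hence tw(G) ≥ 2. The upper and lower bounds meet at 2, so that is the treewidth.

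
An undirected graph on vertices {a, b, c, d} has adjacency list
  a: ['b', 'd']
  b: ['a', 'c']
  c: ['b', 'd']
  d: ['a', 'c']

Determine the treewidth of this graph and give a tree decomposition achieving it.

Treewidth 2.
One such decomposition:
Bags: B1 = {a, b, d}  B2 = {b, c, d}
Tree: B1–B2

Every bag has size at most 3, so the width is 3 − 1 = 2 and tw(G) ≤ 2. Since b–a–d–c–b is a cycle in G, G is not acyclic. Forests are exactly the graphs of treewidth ≤ 1, so tw(G) ≥ 2. The upper and lower bounds meet at 2, so that is the treewidth.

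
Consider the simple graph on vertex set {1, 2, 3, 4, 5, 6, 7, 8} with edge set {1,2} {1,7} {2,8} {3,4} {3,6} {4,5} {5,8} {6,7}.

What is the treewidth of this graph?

A width-2 tree decomposition is:
Bags: B1 = {3, 6, 7}  B2 = {1, 3, 7}  B3 = {1, 2, 3}  B4 = {2, 3, 8}  B5 = {3, 5, 8}  B6 = {3, 4, 5}
Tree: B1–B2, B2–B3, B3–B4, B4–B5, B5–B6
Every bag has size at most 3, so the width is 3 − 1 = 2 and tw(G) ≤ 2. For the lower bound, G contains the cycle 3–6–7–1–2–8–5–4–3, so G is not a forest; only forests have treewidth ≤ 1, hence tw(G) ≥ 2. Combining the bounds, tw(G) = 2.

2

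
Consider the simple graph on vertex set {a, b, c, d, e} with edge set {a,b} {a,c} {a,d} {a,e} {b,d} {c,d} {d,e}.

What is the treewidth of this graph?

2

A width-2 tree decomposition is:
Bags: B1 = {a, d, e}  B2 = {a, b, d}  B3 = {a, c, d}
Tree: B1–B2, B2–B3
Each bag holds 3 vertices, so the decomposition has width 2, which upper-bounds the treewidth. Conversely, {a, d, e} is a clique of size 3, and the vertices of any clique must share a bag in every tree decomposition; so some bag has ≥ 3 vertices and tw(G) ≥ 2. Combining the bounds, tw(G) = 2.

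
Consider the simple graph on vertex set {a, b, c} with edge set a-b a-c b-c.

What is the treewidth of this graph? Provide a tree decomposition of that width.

Treewidth 2.
Bags: B1 = {a, b, c}
Tree: (single bag)

A single bag containing all 3 vertices is trivially a valid decomposition of width 2. For the lower bound, the 3 vertices {a, b, c} are pairwise adjacent, and any tree decomposition puts a clique entirely inside one bag — forcing width ≥ 2. The upper and lower bounds meet at 2, so that is the treewidth.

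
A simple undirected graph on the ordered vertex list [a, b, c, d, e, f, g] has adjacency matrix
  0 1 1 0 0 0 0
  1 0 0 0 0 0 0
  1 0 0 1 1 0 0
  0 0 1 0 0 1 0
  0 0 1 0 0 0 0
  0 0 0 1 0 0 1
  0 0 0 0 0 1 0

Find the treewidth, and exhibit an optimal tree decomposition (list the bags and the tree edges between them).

Treewidth 1.
One optimal decomposition is:
Bags: B1 = {a, c}  B2 = {c, d}  B3 = {c, e}  B4 = {d, f}  B5 = {a, b}  B6 = {f, g}
Tree: B1–B2, B1–B3, B2–B4, B1–B5, B4–B6

Every bag has size at most 2, so the width is 2 − 1 = 1 and tw(G) ≤ 1. Since G has at least one edge (e.g. c–a), it is not an edgeless graph, so tw(G) ≥ 1. Hence tw(G) = 1 exactly.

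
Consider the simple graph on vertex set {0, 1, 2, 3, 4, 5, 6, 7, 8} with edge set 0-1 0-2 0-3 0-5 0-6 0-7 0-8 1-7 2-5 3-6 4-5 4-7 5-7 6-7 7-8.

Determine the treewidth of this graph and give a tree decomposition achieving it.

Treewidth 2.
One such decomposition:
Bags: B1 = {0, 6, 7}  B2 = {0, 3, 6}  B3 = {0, 5, 7}  B4 = {0, 1, 7}  B5 = {0, 7, 8}  B6 = {0, 2, 5}  B7 = {4, 5, 7}
Tree: B1–B2, B1–B3, B1–B4, B1–B5, B3–B6, B3–B7

Every bag has size at most 3, so the width is 3 − 1 = 2 and tw(G) ≤ 2. On the other hand G contains the 3-clique {0, 2, 5}. A clique must lie in a single bag of any decomposition, so no decomposition can have width below 2. Therefore the treewidth is 2.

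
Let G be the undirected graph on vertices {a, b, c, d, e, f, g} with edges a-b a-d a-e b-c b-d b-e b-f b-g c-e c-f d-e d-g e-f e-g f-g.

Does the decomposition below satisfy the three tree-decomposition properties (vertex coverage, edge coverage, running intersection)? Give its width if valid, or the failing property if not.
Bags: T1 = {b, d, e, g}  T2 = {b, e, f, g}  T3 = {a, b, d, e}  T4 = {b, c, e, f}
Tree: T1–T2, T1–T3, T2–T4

Yes; width 3.

Vertex coverage: the bags together contain {a, b, c, d, e, f, g}, the full vertex set. Edge coverage: each edge of G has both endpoints in at least one bag. Running intersection: for every vertex, the bags containing it form a connected subtree. All three properties hold, so this is a valid tree decomposition of width max|bag| − 1 = 3, and hence tw(G) ≤ 3.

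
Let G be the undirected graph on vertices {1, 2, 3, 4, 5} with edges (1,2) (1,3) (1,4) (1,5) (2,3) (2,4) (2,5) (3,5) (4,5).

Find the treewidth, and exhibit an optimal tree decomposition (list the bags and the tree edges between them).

The largest bag has 4 vertices, giving width 3; this decomposition certifies tw(G) ≤ 3. On the other hand G contains the 4-clique {1, 2, 3, 5}. A clique must lie in a single bag of any decomposition, so no decomposition can have width below 3. The upper and lower bounds meet at 3, so that is the treewidth.

Treewidth 3.
One such decomposition:
Bags: B1 = {1, 2, 3, 5}  B2 = {1, 2, 4, 5}
Tree: B1–B2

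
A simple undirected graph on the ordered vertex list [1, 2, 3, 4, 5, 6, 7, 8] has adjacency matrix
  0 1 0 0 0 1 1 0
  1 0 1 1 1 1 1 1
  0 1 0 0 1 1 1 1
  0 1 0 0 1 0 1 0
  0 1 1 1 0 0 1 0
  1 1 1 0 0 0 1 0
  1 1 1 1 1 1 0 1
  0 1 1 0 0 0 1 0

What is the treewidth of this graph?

3

A width-3 tree decomposition is:
Bags: B1 = {2, 3, 6, 7}  B2 = {2, 3, 5, 7}  B3 = {2, 3, 7, 8}  B4 = {2, 4, 5, 7}  B5 = {1, 2, 6, 7}
Tree: B1–B2, B1–B3, B2–B4, B1–B5
Each bag holds 4 vertices, so the decomposition has width 3, which upper-bounds the treewidth. Conversely, {1, 2, 6, 7} is a clique of size 4, and the vertices of any clique must share a bag in every tree decomposition; so some bag has ≥ 4 vertices and tw(G) ≥ 3. Therefore the treewidth is 3.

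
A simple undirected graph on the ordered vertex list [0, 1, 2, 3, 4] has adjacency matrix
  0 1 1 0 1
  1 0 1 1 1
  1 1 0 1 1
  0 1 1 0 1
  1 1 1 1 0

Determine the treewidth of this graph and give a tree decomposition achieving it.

Each bag holds 4 vertices, so the decomposition has width 3, which upper-bounds the treewidth. On the other hand G contains the 4-clique {0, 1, 2, 4}. A clique must lie in a single bag of any decomposition, so no decomposition can have width below 3. Hence tw(G) = 3 exactly.

Treewidth 3.
One optimal decomposition is:
Bags: B1 = {1, 2, 3, 4}  B2 = {0, 1, 2, 4}
Tree: B1–B2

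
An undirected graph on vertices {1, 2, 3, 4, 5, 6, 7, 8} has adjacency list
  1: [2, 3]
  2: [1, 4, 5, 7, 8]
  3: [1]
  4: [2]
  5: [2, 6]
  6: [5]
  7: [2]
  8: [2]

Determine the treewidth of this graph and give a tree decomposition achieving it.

Treewidth 1.
One optimal decomposition is:
Bags: B1 = {2, 8}  B2 = {1, 2}  B3 = {2, 4}  B4 = {2, 5}  B5 = {1, 3}  B6 = {5, 6}  B7 = {2, 7}
Tree: B1–B2, B1–B3, B1–B4, B2–B5, B4–B6, B2–B7

The largest bag has 2 vertices, giving width 1; this decomposition certifies tw(G) ≤ 1. G has an edge, so its treewidth is at least 1. Combining the bounds, tw(G) = 1.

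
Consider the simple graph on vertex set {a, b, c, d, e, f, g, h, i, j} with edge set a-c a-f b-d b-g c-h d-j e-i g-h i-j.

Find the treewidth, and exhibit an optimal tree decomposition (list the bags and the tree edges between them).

Treewidth 1.
One optimal decomposition is:
Bags: B1 = {a, f}  B2 = {a, c}  B3 = {c, h}  B4 = {g, h}  B5 = {b, g}  B6 = {b, d}  B7 = {d, j}  B8 = {i, j}  B9 = {e, i}
Tree: B1–B2, B2–B3, B3–B4, B4–B5, B5–B6, B6–B7, B7–B8, B8–B9

Every bag has size at most 2, so the width is 2 − 1 = 1 and tw(G) ≤ 1. Any graph with an edge has treewidth ≥ 1, and G has the edge f–a. Combining the bounds, tw(G) = 1.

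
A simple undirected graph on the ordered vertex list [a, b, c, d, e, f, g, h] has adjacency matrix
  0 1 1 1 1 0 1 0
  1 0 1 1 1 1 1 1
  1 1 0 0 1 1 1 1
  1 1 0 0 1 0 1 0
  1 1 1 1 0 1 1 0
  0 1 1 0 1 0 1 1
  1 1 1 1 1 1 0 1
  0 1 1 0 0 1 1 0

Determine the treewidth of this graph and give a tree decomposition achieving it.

Every bag has size at most 5, so the width is 5 − 1 = 4 and tw(G) ≤ 4. For the lower bound, the 5 vertices {a, b, d, e, g} are pairwise adjacent, and any tree decomposition puts a clique entirely inside one bag — forcing width ≥ 4. Hence tw(G) = 4 exactly.

Treewidth 4.
One optimal decomposition is:
Bags: B1 = {a, b, c, e, g}  B2 = {a, b, d, e, g}  B3 = {b, c, e, f, g}  B4 = {b, c, f, g, h}
Tree: B1–B2, B1–B3, B3–B4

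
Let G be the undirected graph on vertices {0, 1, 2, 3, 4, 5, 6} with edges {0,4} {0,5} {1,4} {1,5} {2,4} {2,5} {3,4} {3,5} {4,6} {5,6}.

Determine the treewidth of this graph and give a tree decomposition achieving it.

Each bag holds 3 vertices, so the decomposition has width 2, which upper-bounds the treewidth. For the lower bound, G contains the cycle 4–6–5–0–4, so G is not a forest; only forests have treewidth ≤ 1, hence tw(G) ≥ 2. Therefore the treewidth is 2.

Treewidth 2.
Bags: B1 = {4, 5, 6}  B2 = {0, 4, 5}  B3 = {3, 4, 5}  B4 = {2, 4, 5}  B5 = {1, 4, 5}
Tree: B1–B2, B2–B3, B3–B4, B4–B5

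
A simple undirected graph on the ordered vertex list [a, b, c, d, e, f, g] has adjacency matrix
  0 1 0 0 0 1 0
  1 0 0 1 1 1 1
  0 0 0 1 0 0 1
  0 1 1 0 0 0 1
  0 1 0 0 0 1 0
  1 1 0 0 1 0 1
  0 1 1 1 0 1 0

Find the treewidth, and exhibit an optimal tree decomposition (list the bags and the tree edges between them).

Each bag holds 3 vertices, so the decomposition has width 2, which upper-bounds the treewidth. Conversely, {c, d, g} is a clique of size 3, and the vertices of any clique must share a bag in every tree decomposition; so some bag has ≥ 3 vertices and tw(G) ≥ 2. The upper and lower bounds meet at 2, so that is the treewidth.

Treewidth 2.
One such decomposition:
Bags: B1 = {a, b, f}  B2 = {b, f, g}  B3 = {b, e, f}  B4 = {b, d, g}  B5 = {c, d, g}
Tree: B1–B2, B1–B3, B2–B4, B4–B5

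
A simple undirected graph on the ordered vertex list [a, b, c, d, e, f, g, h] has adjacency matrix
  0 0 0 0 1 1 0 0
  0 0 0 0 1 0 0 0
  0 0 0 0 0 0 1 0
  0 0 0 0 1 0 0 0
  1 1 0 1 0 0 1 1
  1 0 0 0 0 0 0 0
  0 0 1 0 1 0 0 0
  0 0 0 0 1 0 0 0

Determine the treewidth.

1

A width-1 tree decomposition is:
Bags: B1 = {a, f}  B2 = {a, e}  B3 = {e, g}  B4 = {e, h}  B5 = {d, e}  B6 = {c, g}  B7 = {b, e}
Tree: B1–B2, B2–B3, B3–B4, B4–B5, B3–B6, B4–B7
Every bag has size at most 2, so the width is 2 − 1 = 1 and tw(G) ≤ 1. G has an edge, so its treewidth is at least 1. Combining the bounds, tw(G) = 1.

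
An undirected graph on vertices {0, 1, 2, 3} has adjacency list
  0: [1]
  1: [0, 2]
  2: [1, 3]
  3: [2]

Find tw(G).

1

A width-1 tree decomposition is:
Bags: B1 = {2, 3}  B2 = {1, 2}  B3 = {0, 1}
Tree: B1–B2, B2–B3
Every bag has size at most 2, so the width is 2 − 1 = 1 and tw(G) ≤ 1. Since G has at least one edge (e.g. 3–2), it is not an edgeless graph, so tw(G) ≥ 1. Combining the bounds, tw(G) = 1.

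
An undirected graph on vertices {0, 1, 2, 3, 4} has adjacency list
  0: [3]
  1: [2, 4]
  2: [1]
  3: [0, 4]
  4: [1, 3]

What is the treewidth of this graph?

1

A width-1 tree decomposition is:
Bags: B1 = {1, 2}  B2 = {1, 4}  B3 = {3, 4}  B4 = {0, 3}
Tree: B1–B2, B2–B3, B3–B4
The largest bag has 2 vertices, giving width 1; this decomposition certifies tw(G) ≤ 1. Any graph with an edge has treewidth ≥ 1, and G has the edge 2–1. Hence tw(G) = 1 exactly.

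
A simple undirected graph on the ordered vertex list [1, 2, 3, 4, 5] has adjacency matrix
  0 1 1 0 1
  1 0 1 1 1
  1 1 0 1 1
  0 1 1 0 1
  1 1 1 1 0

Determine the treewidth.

A width-3 tree decomposition is:
Bags: B1 = {1, 2, 3, 5}  B2 = {2, 3, 4, 5}
Tree: B1–B2
The largest bag has 4 vertices, giving width 3; this decomposition certifies tw(G) ≤ 3. For the lower bound, the 4 vertices {1, 2, 3, 5} are pairwise adjacent, and any tree decomposition puts a clique entirely inside one bag — forcing width ≥ 3. Combining the bounds, tw(G) = 3.

3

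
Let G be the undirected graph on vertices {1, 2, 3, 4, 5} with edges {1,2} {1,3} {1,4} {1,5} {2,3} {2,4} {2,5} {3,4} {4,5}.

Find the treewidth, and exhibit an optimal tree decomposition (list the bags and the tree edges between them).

Each bag holds 4 vertices, so the decomposition has width 3, which upper-bounds the treewidth. Conversely, {1, 2, 3, 4} is a clique of size 4, and the vertices of any clique must share a bag in every tree decomposition; so some bag has ≥ 4 vertices and tw(G) ≥ 3. Therefore the treewidth is 3.

Treewidth 3.
Bags: B1 = {1, 2, 4, 5}  B2 = {1, 2, 3, 4}
Tree: B1–B2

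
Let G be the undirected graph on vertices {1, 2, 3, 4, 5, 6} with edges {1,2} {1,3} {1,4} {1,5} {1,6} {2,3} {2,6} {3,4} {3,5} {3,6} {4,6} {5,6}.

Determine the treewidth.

A width-3 tree decomposition is:
Bags: B1 = {1, 3, 5, 6}  B2 = {1, 2, 3, 6}  B3 = {1, 3, 4, 6}
Tree: B1–B2, B2–B3
Each bag holds 4 vertices, so the decomposition has width 3, which upper-bounds the treewidth. For the lower bound, the 4 vertices {1, 2, 3, 6} are pairwise adjacent, and any tree decomposition puts a clique entirely inside one bag — forcing width ≥ 3. Combining the bounds, tw(G) = 3.

3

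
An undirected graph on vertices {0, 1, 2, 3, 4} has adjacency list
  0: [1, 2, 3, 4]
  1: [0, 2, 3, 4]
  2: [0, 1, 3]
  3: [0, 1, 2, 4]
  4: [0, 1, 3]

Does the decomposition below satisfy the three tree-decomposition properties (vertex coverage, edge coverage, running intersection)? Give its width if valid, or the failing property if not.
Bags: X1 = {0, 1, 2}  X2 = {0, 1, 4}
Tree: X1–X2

No — vertex 3 appears in no bag.

A tree decomposition must satisfy three properties: every vertex lies in some bag; for every edge, both endpoints lie together in some bag; and for every vertex, the bags containing it form a connected subtree. Here vertex 3 appears in no bag, so the decomposition is invalid.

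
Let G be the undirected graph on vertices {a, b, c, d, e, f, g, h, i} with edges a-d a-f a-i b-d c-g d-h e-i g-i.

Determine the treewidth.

1

A width-1 tree decomposition is:
Bags: B1 = {a, f}  B2 = {a, d}  B3 = {a, i}  B4 = {e, i}  B5 = {g, i}  B6 = {d, h}  B7 = {b, d}  B8 = {c, g}
Tree: B1–B2, B1–B3, B3–B4, B3–B5, B2–B6, B6–B7, B5–B8
Each bag holds 2 vertices, so the decomposition has width 1, which upper-bounds the treewidth. G has an edge, so its treewidth is at least 1. Combining the bounds, tw(G) = 1.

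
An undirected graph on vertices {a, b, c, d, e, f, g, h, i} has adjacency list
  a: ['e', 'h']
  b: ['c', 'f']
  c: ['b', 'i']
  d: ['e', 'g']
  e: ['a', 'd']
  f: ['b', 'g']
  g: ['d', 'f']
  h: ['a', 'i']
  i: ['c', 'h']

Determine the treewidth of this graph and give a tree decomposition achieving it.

Treewidth 2.
Bags: B1 = {d, e, g}  B2 = {e, f, g}  B3 = {b, e, f}  B4 = {b, c, e}  B5 = {c, e, i}  B6 = {e, h, i}  B7 = {a, e, h}
Tree: B1–B2, B2–B3, B3–B4, B4–B5, B5–B6, B6–B7

The largest bag has 3 vertices, giving width 2; this decomposition certifies tw(G) ≤ 2. For the lower bound, G contains the cycle e–d–g–f–b–c–i–h–a–e, so G is not a forest; only forests have treewidth ≤ 1, hence tw(G) ≥ 2. Combining the bounds, tw(G) = 2.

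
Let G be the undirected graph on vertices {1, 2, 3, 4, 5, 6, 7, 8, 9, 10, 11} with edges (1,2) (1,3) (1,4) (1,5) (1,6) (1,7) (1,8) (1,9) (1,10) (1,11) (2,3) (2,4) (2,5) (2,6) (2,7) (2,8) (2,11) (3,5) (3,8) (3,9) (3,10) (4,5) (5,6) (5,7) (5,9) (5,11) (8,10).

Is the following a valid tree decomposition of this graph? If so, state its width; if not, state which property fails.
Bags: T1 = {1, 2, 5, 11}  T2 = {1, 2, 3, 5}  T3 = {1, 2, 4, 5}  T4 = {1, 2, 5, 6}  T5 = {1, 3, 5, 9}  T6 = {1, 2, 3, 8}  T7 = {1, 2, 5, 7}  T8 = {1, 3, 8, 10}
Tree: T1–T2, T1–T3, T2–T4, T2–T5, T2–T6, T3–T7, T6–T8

Vertex coverage: the bags together contain {1, 2, 3, 4, 5, 6, 7, 8, 9, 10, 11}, the full vertex set. Edge coverage: each edge of G has both endpoints in at least one bag. Running intersection: for every vertex, the bags containing it form a connected subtree. All three properties hold, so this is a valid tree decomposition of width max|bag| − 1 = 3, and hence tw(G) ≤ 3.

Yes; width 3.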